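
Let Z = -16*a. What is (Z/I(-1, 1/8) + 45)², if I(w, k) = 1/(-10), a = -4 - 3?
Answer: 1155625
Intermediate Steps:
a = -7
I(w, k) = -⅒
Z = 112 (Z = -16*(-7) = 112)
(Z/I(-1, 1/8) + 45)² = (112/(-⅒) + 45)² = (112*(-10) + 45)² = (-1120 + 45)² = (-1075)² = 1155625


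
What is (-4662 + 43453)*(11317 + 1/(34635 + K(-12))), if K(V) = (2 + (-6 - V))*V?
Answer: 15162543222424/34539 ≈ 4.3900e+8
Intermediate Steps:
K(V) = V*(-4 - V) (K(V) = (-4 - V)*V = V*(-4 - V))
(-4662 + 43453)*(11317 + 1/(34635 + K(-12))) = (-4662 + 43453)*(11317 + 1/(34635 - 1*(-12)*(4 - 12))) = 38791*(11317 + 1/(34635 - 1*(-12)*(-8))) = 38791*(11317 + 1/(34635 - 96)) = 38791*(11317 + 1/34539) = 38791*(390877864/34539) = 15162543222424/34539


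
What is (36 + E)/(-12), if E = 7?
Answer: -43/12 ≈ -3.5833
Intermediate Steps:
(36 + E)/(-12) = (36 + 7)/(-12) = -1/12*43 = -43/12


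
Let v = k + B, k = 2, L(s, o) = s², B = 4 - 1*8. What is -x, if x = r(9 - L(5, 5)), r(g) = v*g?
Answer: -32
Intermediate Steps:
B = -4 (B = 4 - 8 = -4)
v = -2 (v = 2 - 4 = -2)
r(g) = -2*g
x = 32 (x = -2*(9 - 1*5²) = -2*(9 - 1*25) = -2*(9 - 25) = -2*(-16) = 32)
-x = -1*32 = -32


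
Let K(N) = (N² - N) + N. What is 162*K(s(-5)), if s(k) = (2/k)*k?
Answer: 648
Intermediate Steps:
s(k) = 2
K(N) = N²
162*K(s(-5)) = 162*2² = 162*4 = 648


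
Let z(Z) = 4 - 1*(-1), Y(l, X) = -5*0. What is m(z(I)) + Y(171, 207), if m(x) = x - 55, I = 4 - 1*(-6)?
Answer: -50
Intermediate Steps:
Y(l, X) = 0
I = 10 (I = 4 + 6 = 10)
z(Z) = 5 (z(Z) = 4 + 1 = 5)
m(x) = -55 + x
m(z(I)) + Y(171, 207) = (-55 + 5) + 0 = -50 + 0 = -50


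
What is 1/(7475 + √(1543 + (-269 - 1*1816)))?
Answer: 7475/55876167 - I*√542/55876167 ≈ 0.00013378 - 4.1665e-7*I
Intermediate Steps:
1/(7475 + √(1543 + (-269 - 1*1816))) = 1/(7475 + √(1543 + (-269 - 1816))) = 1/(7475 + √(1543 - 2085)) = 1/(7475 + √(-542)) = 1/(7475 + I*√542)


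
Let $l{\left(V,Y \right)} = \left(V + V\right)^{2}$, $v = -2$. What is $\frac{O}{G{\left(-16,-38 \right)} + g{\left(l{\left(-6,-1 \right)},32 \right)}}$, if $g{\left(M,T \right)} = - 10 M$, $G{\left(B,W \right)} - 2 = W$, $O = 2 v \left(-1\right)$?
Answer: $- \frac{1}{369} \approx -0.00271$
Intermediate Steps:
$O = 4$ ($O = 2 \left(-2\right) \left(-1\right) = \left(-4\right) \left(-1\right) = 4$)
$G{\left(B,W \right)} = 2 + W$
$l{\left(V,Y \right)} = 4 V^{2}$ ($l{\left(V,Y \right)} = \left(2 V\right)^{2} = 4 V^{2}$)
$\frac{O}{G{\left(-16,-38 \right)} + g{\left(l{\left(-6,-1 \right)},32 \right)}} = \frac{1}{\left(2 - 38\right) - 10 \cdot 4 \left(-6\right)^{2}} \cdot 4 = \frac{1}{-36 - 10 \cdot 4 \cdot 36} \cdot 4 = \frac{1}{-36 - 1440} \cdot 4 = \frac{1}{-1476} \cdot 4 = \left(- \frac{1}{1476}\right) 4 = - \frac{1}{369}$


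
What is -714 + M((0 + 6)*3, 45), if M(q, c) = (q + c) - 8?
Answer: -659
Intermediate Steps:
M(q, c) = -8 + c + q (M(q, c) = (c + q) - 8 = -8 + c + q)
-714 + M((0 + 6)*3, 45) = -714 + (-8 + 45 + (0 + 6)*3) = -714 + (-8 + 45 + 6*3) = -714 + (-8 + 45 + 18) = -714 + 55 = -659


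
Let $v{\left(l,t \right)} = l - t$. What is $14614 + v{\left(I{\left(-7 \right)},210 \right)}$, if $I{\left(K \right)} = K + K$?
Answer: $14390$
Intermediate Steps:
$I{\left(K \right)} = 2 K$
$14614 + v{\left(I{\left(-7 \right)},210 \right)} = 14614 + \left(2 \left(-7\right) - 210\right) = 14614 - 224 = 14390$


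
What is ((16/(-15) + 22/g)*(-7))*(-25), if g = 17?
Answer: 2030/51 ≈ 39.804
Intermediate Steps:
((16/(-15) + 22/g)*(-7))*(-25) = ((16/(-15) + 22/17)*(-7))*(-25) = ((16*(-1/15) + 22*(1/17))*(-7))*(-25) = ((-16/15 + 22/17)*(-7))*(-25) = ((58/255)*(-7))*(-25) = -406/255*(-25) = 2030/51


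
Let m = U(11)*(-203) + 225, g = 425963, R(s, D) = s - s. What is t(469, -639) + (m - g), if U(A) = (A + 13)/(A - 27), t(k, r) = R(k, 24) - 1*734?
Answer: -852335/2 ≈ -4.2617e+5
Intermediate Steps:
R(s, D) = 0
t(k, r) = -734 (t(k, r) = 0 - 1*734 = 0 - 734 = -734)
U(A) = (13 + A)/(-27 + A)
m = 1059/2 (m = ((13 + 11)/(-27 + 11))*(-203) + 225 = (24/(-16))*(-203) + 225 = -1/16*24*(-203) + 225 = -3/2*(-203) + 225 = 609/2 + 225 = 1059/2 ≈ 529.50)
t(469, -639) + (m - g) = -734 + (1059/2 - 1*425963) = -734 + (1059/2 - 425963) = -734 - 850867/2 = -852335/2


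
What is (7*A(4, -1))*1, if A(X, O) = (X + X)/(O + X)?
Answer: 56/3 ≈ 18.667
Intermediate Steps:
A(X, O) = 2*X/(O + X) (A(X, O) = (2*X)/(O + X) = 2*X/(O + X))
(7*A(4, -1))*1 = (7*(2*4/(-1 + 4)))*1 = (7*(2*4/3))*1 = (7*(2*4*(1/3)))*1 = (7*(8/3))*1 = (56/3)*1 = 56/3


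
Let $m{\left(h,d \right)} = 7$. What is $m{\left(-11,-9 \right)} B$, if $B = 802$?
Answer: $5614$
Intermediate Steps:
$m{\left(-11,-9 \right)} B = 7 \cdot 802 = 5614$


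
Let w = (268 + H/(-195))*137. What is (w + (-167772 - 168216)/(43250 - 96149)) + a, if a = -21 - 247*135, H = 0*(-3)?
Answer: 59182546/17633 ≈ 3356.4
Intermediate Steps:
H = 0
w = 36716 (w = (268 + 0/(-195))*137 = (268 + 0*(-1/195))*137 = (268 + 0)*137 = 268*137 = 36716)
a = -33366 (a = -21 - 33345 = -33366)
(w + (-167772 - 168216)/(43250 - 96149)) + a = (36716 + (-167772 - 168216)/(43250 - 96149)) - 33366 = (36716 - 335988/(-52899)) - 33366 = (36716 - 335988*(-1/52899)) - 33366 = (36716 + 111996/17633) - 33366 = 647525224/17633 - 33366 = 59182546/17633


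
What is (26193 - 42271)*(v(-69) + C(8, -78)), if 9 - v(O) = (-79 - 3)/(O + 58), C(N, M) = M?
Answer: 13521598/11 ≈ 1.2292e+6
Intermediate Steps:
v(O) = 9 + 82/(58 + O) (v(O) = 9 - (-79 - 3)/(O + 58) = 9 - (-82)/(58 + O) = 9 + 82/(58 + O))
(26193 - 42271)*(v(-69) + C(8, -78)) = (26193 - 42271)*((604 + 9*(-69))/(58 - 69) - 78) = -16078*((604 - 621)/(-11) - 78) = -16078*(-1/11*(-17) - 78) = -16078*(17/11 - 78) = -16078*(-841/11) = 13521598/11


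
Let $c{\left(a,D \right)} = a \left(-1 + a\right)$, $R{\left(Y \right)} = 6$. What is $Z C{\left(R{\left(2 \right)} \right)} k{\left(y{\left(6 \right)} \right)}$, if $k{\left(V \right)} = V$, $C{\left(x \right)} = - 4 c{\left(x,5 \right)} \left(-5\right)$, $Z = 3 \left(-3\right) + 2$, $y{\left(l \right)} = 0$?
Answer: $0$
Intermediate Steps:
$Z = -7$ ($Z = -9 + 2 = -7$)
$C{\left(x \right)} = 20 x \left(-1 + x\right)$ ($C{\left(x \right)} = - 4 x \left(-1 + x\right) \left(-5\right) = 20 x \left(-1 + x\right)$)
$Z C{\left(R{\left(2 \right)} \right)} k{\left(y{\left(6 \right)} \right)} = - 7 \cdot 20 \cdot 6 \left(-1 + 6\right) 0 = - 7 \cdot 20 \cdot 6 \cdot 5 \cdot 0 = \left(-7\right) 600 \cdot 0 = \left(-4200\right) 0 = 0$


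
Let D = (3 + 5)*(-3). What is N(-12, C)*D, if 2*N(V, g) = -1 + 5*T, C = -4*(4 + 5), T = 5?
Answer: -288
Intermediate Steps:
D = -24 (D = 8*(-3) = -24)
C = -36 (C = -4*9 = -36)
N(V, g) = 12 (N(V, g) = (-1 + 5*5)/2 = (-1 + 25)/2 = (½)*24 = 12)
N(-12, C)*D = 12*(-24) = -288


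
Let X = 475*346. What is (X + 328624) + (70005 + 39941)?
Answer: 602920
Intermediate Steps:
X = 164350
(X + 328624) + (70005 + 39941) = (164350 + 328624) + (70005 + 39941) = 492974 + 109946 = 602920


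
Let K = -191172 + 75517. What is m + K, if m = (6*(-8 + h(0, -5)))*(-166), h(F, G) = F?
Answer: -107687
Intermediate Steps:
K = -115655
m = 7968 (m = (6*(-8 + 0))*(-166) = (6*(-8))*(-166) = -48*(-166) = 7968)
m + K = 7968 - 115655 = -107687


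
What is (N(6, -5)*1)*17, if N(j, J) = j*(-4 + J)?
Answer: -918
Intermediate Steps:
(N(6, -5)*1)*17 = ((6*(-4 - 5))*1)*17 = ((6*(-9))*1)*17 = -54*1*17 = -54*17 = -918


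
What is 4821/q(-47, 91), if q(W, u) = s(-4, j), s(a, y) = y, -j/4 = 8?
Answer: -4821/32 ≈ -150.66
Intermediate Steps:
j = -32 (j = -4*8 = -32)
q(W, u) = -32
4821/q(-47, 91) = 4821/(-32) = 4821*(-1/32) = -4821/32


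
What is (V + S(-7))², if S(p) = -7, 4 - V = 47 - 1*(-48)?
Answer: 9604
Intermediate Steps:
V = -91 (V = 4 - (47 - 1*(-48)) = 4 - (47 + 48) = 4 - 1*95 = 4 - 95 = -91)
(V + S(-7))² = (-91 - 7)² = (-98)² = 9604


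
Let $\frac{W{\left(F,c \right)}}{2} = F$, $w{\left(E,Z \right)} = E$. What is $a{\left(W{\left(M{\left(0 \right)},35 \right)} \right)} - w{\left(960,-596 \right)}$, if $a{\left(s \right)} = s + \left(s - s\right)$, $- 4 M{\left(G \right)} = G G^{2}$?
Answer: $-960$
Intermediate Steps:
$M{\left(G \right)} = - \frac{G^{3}}{4}$ ($M{\left(G \right)} = - \frac{G G^{2}}{4} = - \frac{G^{3}}{4}$)
$W{\left(F,c \right)} = 2 F$
$a{\left(s \right)} = s$ ($a{\left(s \right)} = s + 0 = s$)
$a{\left(W{\left(M{\left(0 \right)},35 \right)} \right)} - w{\left(960,-596 \right)} = 2 \left(- \frac{0^{3}}{4}\right) - 960 = 2 \left(\left(- \frac{1}{4}\right) 0\right) - 960 = 2 \cdot 0 - 960 = 0 - 960 = -960$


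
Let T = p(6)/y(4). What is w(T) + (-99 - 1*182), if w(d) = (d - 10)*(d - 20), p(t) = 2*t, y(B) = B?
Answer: -162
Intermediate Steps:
T = 3 (T = (2*6)/4 = 12*(¼) = 3)
w(d) = (-20 + d)*(-10 + d) (w(d) = (-10 + d)*(-20 + d) = (-20 + d)*(-10 + d))
w(T) + (-99 - 1*182) = (200 + 3² - 30*3) + (-99 - 1*182) = (200 + 9 - 90) + (-99 - 182) = 119 - 281 = -162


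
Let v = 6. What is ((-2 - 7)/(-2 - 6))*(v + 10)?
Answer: 18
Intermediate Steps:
((-2 - 7)/(-2 - 6))*(v + 10) = ((-2 - 7)/(-2 - 6))*(6 + 10) = -9/(-8)*16 = -9*(-⅛)*16 = (9/8)*16 = 18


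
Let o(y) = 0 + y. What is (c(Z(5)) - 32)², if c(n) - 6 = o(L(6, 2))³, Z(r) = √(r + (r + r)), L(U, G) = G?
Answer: 324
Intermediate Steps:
o(y) = y
Z(r) = √3*√r (Z(r) = √(r + 2*r) = √(3*r) = √3*√r)
c(n) = 14 (c(n) = 6 + 2³ = 6 + 8 = 14)
(c(Z(5)) - 32)² = (14 - 32)² = (-18)² = 324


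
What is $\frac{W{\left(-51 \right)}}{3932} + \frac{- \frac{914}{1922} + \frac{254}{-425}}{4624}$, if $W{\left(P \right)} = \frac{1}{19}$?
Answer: $- \frac{7714344663}{35272582824400} \approx -0.00021871$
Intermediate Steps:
$W{\left(P \right)} = \frac{1}{19}$
$\frac{W{\left(-51 \right)}}{3932} + \frac{- \frac{914}{1922} + \frac{254}{-425}}{4624} = \frac{1}{19 \cdot 3932} + \frac{- \frac{914}{1922} + \frac{254}{-425}}{4624} = \frac{1}{19} \cdot \frac{1}{3932} + \left(\left(-914\right) \frac{1}{1922} + 254 \left(- \frac{1}{425}\right)\right) \frac{1}{4624} = \frac{1}{74708} + \left(- \frac{457}{961} - \frac{254}{425}\right) \frac{1}{4624} = \frac{1}{74708} - \frac{438319}{1888557200} = - \frac{7714344663}{35272582824400}$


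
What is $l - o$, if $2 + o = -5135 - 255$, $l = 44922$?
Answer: $50314$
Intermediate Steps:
$o = -5392$ ($o = -2 - 5390 = -5392$)
$l - o = 44922 - -5392 = 44922 + 5392 = 50314$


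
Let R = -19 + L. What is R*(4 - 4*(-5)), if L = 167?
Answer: 3552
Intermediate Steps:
R = 148 (R = -19 + 167 = 148)
R*(4 - 4*(-5)) = 148*(4 - 4*(-5)) = 148*(4 + 20) = 148*24 = 3552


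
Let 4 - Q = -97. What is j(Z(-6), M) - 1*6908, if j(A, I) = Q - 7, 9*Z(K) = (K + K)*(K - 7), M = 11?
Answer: -6814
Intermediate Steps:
Q = 101 (Q = 4 - 1*(-97) = 4 + 97 = 101)
Z(K) = 2*K*(-7 + K)/9 (Z(K) = ((K + K)*(K - 7))/9 = ((2*K)*(-7 + K))/9 = (2*K*(-7 + K))/9 = 2*K*(-7 + K)/9)
j(A, I) = 94 (j(A, I) = 101 - 7 = 94)
j(Z(-6), M) - 1*6908 = 94 - 1*6908 = 94 - 6908 = -6814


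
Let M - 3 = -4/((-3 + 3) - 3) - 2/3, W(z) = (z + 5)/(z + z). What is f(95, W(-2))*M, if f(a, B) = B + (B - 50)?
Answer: -1133/6 ≈ -188.83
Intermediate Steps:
W(z) = (5 + z)/(2*z) (W(z) = (5 + z)/((2*z)) = (5 + z)*(1/(2*z)) = (5 + z)/(2*z))
f(a, B) = -50 + 2*B (f(a, B) = B + (-50 + B) = -50 + 2*B)
M = 11/3 (M = 3 + (-4/((-3 + 3) - 3) - 2/3) = 3 + (-4/(0 - 3) - 2*⅓) = 3 + (-4/(-3) - ⅔) = 3 + (-4*(-⅓) - ⅔) = 3 + (4/3 - ⅔) = 3 + ⅔ = 11/3 ≈ 3.6667)
f(95, W(-2))*M = (-50 + 2*((½)*(5 - 2)/(-2)))*(11/3) = (-50 + 2*((½)*(-½)*3))*(11/3) = (-50 + 2*(-¾))*(11/3) = (-50 - 3/2)*(11/3) = -103/2*11/3 = -1133/6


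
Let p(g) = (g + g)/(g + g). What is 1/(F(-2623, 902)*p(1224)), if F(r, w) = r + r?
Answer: -1/5246 ≈ -0.00019062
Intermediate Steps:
F(r, w) = 2*r
p(g) = 1 (p(g) = (2*g)/((2*g)) = (2*g)*(1/(2*g)) = 1)
1/(F(-2623, 902)*p(1224)) = 1/((2*(-2623))*1) = 1/(-5246) = -1/5246*1 = -1/5246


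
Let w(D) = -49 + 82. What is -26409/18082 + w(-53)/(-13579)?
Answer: -359204517/245535478 ≈ -1.4629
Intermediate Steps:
w(D) = 33
-26409/18082 + w(-53)/(-13579) = -26409/18082 + 33/(-13579) = -26409*1/18082 + 33*(-1/13579) = -26409/18082 - 33/13579 = -359204517/245535478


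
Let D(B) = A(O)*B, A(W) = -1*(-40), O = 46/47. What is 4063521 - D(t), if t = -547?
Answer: 4085401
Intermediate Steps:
O = 46/47 (O = 46*(1/47) = 46/47 ≈ 0.97872)
A(W) = 40
D(B) = 40*B
4063521 - D(t) = 4063521 - 40*(-547) = 4063521 - 1*(-21880) = 4063521 + 21880 = 4085401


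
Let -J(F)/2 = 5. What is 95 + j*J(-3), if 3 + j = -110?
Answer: 1225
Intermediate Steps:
j = -113 (j = -3 - 110 = -113)
J(F) = -10 (J(F) = -2*5 = -10)
95 + j*J(-3) = 95 - 113*(-10) = 95 + 1130 = 1225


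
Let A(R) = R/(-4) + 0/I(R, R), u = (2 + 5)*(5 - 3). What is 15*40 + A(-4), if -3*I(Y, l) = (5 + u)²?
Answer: 601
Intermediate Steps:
u = 14 (u = 7*2 = 14)
I(Y, l) = -361/3 (I(Y, l) = -(5 + 14)²/3 = -⅓*19² = -⅓*361 = -361/3)
A(R) = -R/4 (A(R) = R/(-4) + 0/(-361/3) = R*(-¼) + 0*(-3/361) = -R/4 + 0 = -R/4)
15*40 + A(-4) = 15*40 - ¼*(-4) = 600 + 1 = 601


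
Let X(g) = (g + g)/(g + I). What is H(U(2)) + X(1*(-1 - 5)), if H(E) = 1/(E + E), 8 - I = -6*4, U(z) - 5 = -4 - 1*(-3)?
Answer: -35/104 ≈ -0.33654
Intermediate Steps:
U(z) = 4 (U(z) = 5 + (-4 - 1*(-3)) = 5 + (-4 + 3) = 5 - 1 = 4)
I = 32 (I = 8 - (-6)*4 = 8 - 1*(-24) = 8 + 24 = 32)
H(E) = 1/(2*E)
X(g) = 2*g/(32 + g) (X(g) = (g + g)/(g + 32) = (2*g)/(32 + g) = 2*g/(32 + g))
H(U(2)) + X(1*(-1 - 5)) = (1/2)/4 + 2*(1*(-1 - 5))/(32 + 1*(-1 - 5)) = (1/2)*(1/4) + 2*(1*(-6))/(32 + 1*(-6)) = 1/8 + 2*(-6)/(32 - 6) = 1/8 + 2*(-6)/26 = 1/8 + 2*(-6)*(1/26) = 1/8 - 6/13 = -35/104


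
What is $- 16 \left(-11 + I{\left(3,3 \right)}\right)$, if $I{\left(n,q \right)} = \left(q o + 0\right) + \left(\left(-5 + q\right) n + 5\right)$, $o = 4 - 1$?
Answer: $48$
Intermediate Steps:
$o = 3$
$I{\left(n,q \right)} = 5 + 3 q + n \left(-5 + q\right)$ ($I{\left(n,q \right)} = \left(q 3 + 0\right) + \left(\left(-5 + q\right) n + 5\right) = \left(3 q + 0\right) + \left(n \left(-5 + q\right) + 5\right) = 3 q + \left(5 + n \left(-5 + q\right)\right) = 5 + 3 q + n \left(-5 + q\right)$)
$- 16 \left(-11 + I{\left(3,3 \right)}\right) = - 16 \left(-11 + \left(5 - 15 + 3 \cdot 3 + 3 \cdot 3\right)\right) = - 16 \left(-11 + \left(5 - 15 + 9 + 9\right)\right) = - 16 \left(-11 + 8\right) = \left(-16\right) \left(-3\right) = 48$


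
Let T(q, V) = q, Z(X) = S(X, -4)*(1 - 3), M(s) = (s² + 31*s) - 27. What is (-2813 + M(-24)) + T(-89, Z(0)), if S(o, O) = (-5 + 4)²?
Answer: -3097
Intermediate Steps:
S(o, O) = 1 (S(o, O) = (-1)² = 1)
M(s) = -27 + s² + 31*s
Z(X) = -2 (Z(X) = 1*(1 - 3) = 1*(-2) = -2)
(-2813 + M(-24)) + T(-89, Z(0)) = (-2813 + (-27 + (-24)² + 31*(-24))) - 89 = (-2813 + (-27 + 576 - 744)) - 89 = (-2813 - 195) - 89 = -3008 - 89 = -3097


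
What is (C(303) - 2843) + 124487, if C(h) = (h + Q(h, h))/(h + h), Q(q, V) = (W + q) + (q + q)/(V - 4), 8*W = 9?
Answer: 58776920193/483184 ≈ 1.2165e+5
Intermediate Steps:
W = 9/8 (W = (⅛)*9 = 9/8 ≈ 1.1250)
Q(q, V) = 9/8 + q + 2*q/(-4 + V) (Q(q, V) = (9/8 + q) + (q + q)/(V - 4) = (9/8 + q) + (2*q)/(-4 + V) = (9/8 + q) + 2*q/(-4 + V) = 9/8 + q + 2*q/(-4 + V))
C(h) = (h + (-36 - 7*h + 8*h²)/(8*(-4 + h)))/(2*h) (C(h) = (h + (-36 - 16*h + 9*h + 8*h*h)/(8*(-4 + h)))/(h + h) = (h + (-36 - 16*h + 9*h + 8*h²)/(8*(-4 + h)))/((2*h)) = (h + (-36 - 7*h + 8*h²)/(8*(-4 + h)))*(1/(2*h)) = (h + (-36 - 7*h + 8*h²)/(8*(-4 + h)))/(2*h))
(C(303) - 2843) + 124487 = ((1/16)*(-36 - 39*303 + 16*303²)/(303*(-4 + 303)) - 2843) + 124487 = ((1/16)*(1/303)*(-36 - 11817 + 16*91809)/299 - 2843) + 124487 = ((1/16)*(1/303)*(1/299)*(-36 - 11817 + 1468944) - 2843) + 124487 = ((1/16)*(1/303)*(1/299)*1457091 - 2843) + 124487 = (485697/483184 - 2843) + 124487 = -1373206415/483184 + 124487 = 58776920193/483184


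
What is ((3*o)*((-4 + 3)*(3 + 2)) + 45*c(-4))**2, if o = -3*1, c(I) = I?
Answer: 18225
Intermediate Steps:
o = -3
((3*o)*((-4 + 3)*(3 + 2)) + 45*c(-4))**2 = ((3*(-3))*((-4 + 3)*(3 + 2)) + 45*(-4))**2 = (-(-9)*5 - 180)**2 = (-9*(-5) - 180)**2 = (45 - 180)**2 = (-135)**2 = 18225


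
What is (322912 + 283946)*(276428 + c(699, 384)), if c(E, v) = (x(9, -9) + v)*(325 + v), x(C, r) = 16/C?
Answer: 1001214557000/3 ≈ 3.3374e+11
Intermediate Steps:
c(E, v) = (325 + v)*(16/9 + v) (c(E, v) = (16/9 + v)*(325 + v) = (325 + v)*(16/9 + v))
(322912 + 283946)*(276428 + c(699, 384)) = (322912 + 283946)*(276428 + (5200/9 + 384² + (2941/9)*384)) = 606858*(276428 + (5200/9 + 147456 + 376448/3)) = 606858*(276428 + 2461648/9) = 606858*(4949500/9) = 1001214557000/3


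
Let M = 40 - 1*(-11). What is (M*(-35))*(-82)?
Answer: 146370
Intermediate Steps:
M = 51 (M = 40 + 11 = 51)
(M*(-35))*(-82) = (51*(-35))*(-82) = -1785*(-82) = 146370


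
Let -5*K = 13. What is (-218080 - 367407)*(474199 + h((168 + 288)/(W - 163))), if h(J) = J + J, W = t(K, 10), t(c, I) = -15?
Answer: -24709457160185/89 ≈ -2.7763e+11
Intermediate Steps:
K = -13/5 (K = -1/5*13 = -13/5 ≈ -2.6000)
W = -15
h(J) = 2*J
(-218080 - 367407)*(474199 + h((168 + 288)/(W - 163))) = (-218080 - 367407)*(474199 + 2*((168 + 288)/(-15 - 163))) = -585487*(474199 + 2*(456/(-178))) = -585487*(474199 + 2*(456*(-1/178))) = -585487*(474199 + 2*(-228/89)) = -585487*(474199 - 456/89) = -585487*42203255/89 = -24709457160185/89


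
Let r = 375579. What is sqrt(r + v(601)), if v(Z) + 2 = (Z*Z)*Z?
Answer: sqrt(217457378) ≈ 14746.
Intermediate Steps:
v(Z) = -2 + Z**3 (v(Z) = -2 + (Z*Z)*Z = -2 + Z**2*Z = -2 + Z**3)
sqrt(r + v(601)) = sqrt(375579 + (-2 + 601**3)) = sqrt(375579 + (-2 + 217081801)) = sqrt(375579 + 217081799) = sqrt(217457378)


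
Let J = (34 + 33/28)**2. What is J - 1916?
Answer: -531919/784 ≈ -678.47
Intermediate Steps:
J = 970225/784 (J = (34 + 33*(1/28))**2 = (34 + 33/28)**2 = (985/28)**2 = 970225/784 ≈ 1237.5)
J - 1916 = 970225/784 - 1916 = -531919/784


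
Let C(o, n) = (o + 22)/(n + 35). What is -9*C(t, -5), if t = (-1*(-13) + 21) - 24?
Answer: -48/5 ≈ -9.6000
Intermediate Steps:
t = 10 (t = (13 + 21) - 24 = 34 - 24 = 10)
C(o, n) = (22 + o)/(35 + n)
-9*C(t, -5) = -9*(22 + 10)/(35 - 5) = -9*32/30 = -3*32/10 = -9*16/15 = -48/5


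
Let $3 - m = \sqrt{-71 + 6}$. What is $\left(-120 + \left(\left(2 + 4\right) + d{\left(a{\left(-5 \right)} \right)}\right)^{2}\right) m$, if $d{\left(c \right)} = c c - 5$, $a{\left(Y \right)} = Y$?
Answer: $1668 - 556 i \sqrt{65} \approx 1668.0 - 4482.6 i$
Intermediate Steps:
$d{\left(c \right)} = -5 + c^{2}$ ($d{\left(c \right)} = c^{2} - 5 = -5 + c^{2}$)
$m = 3 - i \sqrt{65}$ ($m = 3 - \sqrt{-71 + 6} = 3 - \sqrt{-65} = 3 - i \sqrt{65} \approx 3.0 - 8.0623 i$)
$\left(-120 + \left(\left(2 + 4\right) + d{\left(a{\left(-5 \right)} \right)}\right)^{2}\right) m = \left(-120 + \left(\left(2 + 4\right) - \left(5 - \left(-5\right)^{2}\right)\right)^{2}\right) \left(3 - i \sqrt{65}\right) = \left(-120 + \left(6 + \left(-5 + 25\right)\right)^{2}\right) \left(3 - i \sqrt{65}\right) = \left(-120 + \left(6 + 20\right)^{2}\right) \left(3 - i \sqrt{65}\right) = \left(-120 + 26^{2}\right) \left(3 - i \sqrt{65}\right) = \left(-120 + 676\right) \left(3 - i \sqrt{65}\right) = 556 \left(3 - i \sqrt{65}\right) = 1668 - 556 i \sqrt{65}$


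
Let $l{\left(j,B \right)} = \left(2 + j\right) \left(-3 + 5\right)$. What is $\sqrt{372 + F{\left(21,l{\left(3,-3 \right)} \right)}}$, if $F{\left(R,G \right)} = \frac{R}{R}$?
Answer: $\sqrt{373} \approx 19.313$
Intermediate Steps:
$l{\left(j,B \right)} = 4 + 2 j$ ($l{\left(j,B \right)} = \left(2 + j\right) 2 = 4 + 2 j$)
$F{\left(R,G \right)} = 1$
$\sqrt{372 + F{\left(21,l{\left(3,-3 \right)} \right)}} = \sqrt{372 + 1} = \sqrt{373}$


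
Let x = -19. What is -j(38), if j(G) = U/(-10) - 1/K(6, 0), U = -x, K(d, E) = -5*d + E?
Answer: 28/15 ≈ 1.8667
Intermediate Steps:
K(d, E) = E - 5*d
U = 19 (U = -1*(-19) = 19)
j(G) = -28/15 (j(G) = 19/(-10) - 1/(0 - 5*6) = 19*(-1/10) - 1/(0 - 30) = -19/10 - 1/(-30) = -19/10 - 1*(-1/30) = -19/10 + 1/30 = -28/15)
-j(38) = -1*(-28/15) = 28/15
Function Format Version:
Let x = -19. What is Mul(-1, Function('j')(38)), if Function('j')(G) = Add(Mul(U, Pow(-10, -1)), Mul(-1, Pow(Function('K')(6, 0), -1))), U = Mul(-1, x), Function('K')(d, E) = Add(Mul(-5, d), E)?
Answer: Rational(28, 15) ≈ 1.8667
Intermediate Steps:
Function('K')(d, E) = Add(E, Mul(-5, d))
U = 19 (U = Mul(-1, -19) = 19)
Function('j')(G) = Rational(-28, 15) (Function('j')(G) = Add(Mul(19, Pow(-10, -1)), Mul(-1, Pow(Add(0, Mul(-5, 6)), -1))) = Add(Mul(19, Rational(-1, 10)), Mul(-1, Pow(Add(0, -30), -1))) = Add(Rational(-19, 10), Mul(-1, Pow(-30, -1))) = Add(Rational(-19, 10), Mul(-1, Rational(-1, 30))) = Add(Rational(-19, 10), Rational(1, 30)) = Rational(-28, 15))
Mul(-1, Function('j')(38)) = Mul(-1, Rational(-28, 15)) = Rational(28, 15)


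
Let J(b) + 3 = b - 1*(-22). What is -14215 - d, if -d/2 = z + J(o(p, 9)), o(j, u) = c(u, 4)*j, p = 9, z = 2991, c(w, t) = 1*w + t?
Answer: -7961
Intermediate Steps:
c(w, t) = t + w (c(w, t) = w + t = t + w)
o(j, u) = j*(4 + u) (o(j, u) = (4 + u)*j = j*(4 + u))
J(b) = 19 + b (J(b) = -3 + (b - 1*(-22)) = -3 + (b + 22) = -3 + (22 + b) = 19 + b)
d = -6254 (d = -2*(2991 + (19 + 9*(4 + 9))) = -2*(2991 + (19 + 9*13)) = -2*(2991 + (19 + 117)) = -2*(2991 + 136) = -2*3127 = -6254)
-14215 - d = -14215 - 1*(-6254) = -14215 + 6254 = -7961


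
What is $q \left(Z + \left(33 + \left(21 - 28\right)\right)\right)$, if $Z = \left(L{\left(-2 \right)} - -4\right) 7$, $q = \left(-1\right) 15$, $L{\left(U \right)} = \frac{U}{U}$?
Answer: $-915$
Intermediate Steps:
$L{\left(U \right)} = 1$
$q = -15$
$Z = 35$ ($Z = \left(1 - -4\right) 7 = \left(1 + 4\right) 7 = 5 \cdot 7 = 35$)
$q \left(Z + \left(33 + \left(21 - 28\right)\right)\right) = - 15 \left(35 + \left(33 + \left(21 - 28\right)\right)\right) = - 15 \left(35 + \left(33 - 7\right)\right) = - 15 \left(35 + 26\right) = \left(-15\right) 61 = -915$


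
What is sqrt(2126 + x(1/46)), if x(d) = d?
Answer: sqrt(4498662)/46 ≈ 46.109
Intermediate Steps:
sqrt(2126 + x(1/46)) = sqrt(2126 + 1/46) = sqrt(97797/46) = sqrt(4498662)/46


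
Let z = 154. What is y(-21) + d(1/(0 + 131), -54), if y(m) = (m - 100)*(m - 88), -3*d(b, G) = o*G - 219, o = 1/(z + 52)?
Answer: 1365995/103 ≈ 13262.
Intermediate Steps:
o = 1/206 (o = 1/(154 + 52) = 1/206 ≈ 0.0048544)
d(b, G) = 73 - G/618 (d(b, G) = -(G/206 - 219)/3 = -(-219 + G/206)/3 = 73 - G/618)
y(m) = (-100 + m)*(-88 + m)
y(-21) + d(1/(0 + 131), -54) = (8800 + (-21)**2 - 188*(-21)) + (73 - 1/618*(-54)) = (8800 + 441 + 3948) + (73 + 9/103) = 13189 + 7528/103 = 1365995/103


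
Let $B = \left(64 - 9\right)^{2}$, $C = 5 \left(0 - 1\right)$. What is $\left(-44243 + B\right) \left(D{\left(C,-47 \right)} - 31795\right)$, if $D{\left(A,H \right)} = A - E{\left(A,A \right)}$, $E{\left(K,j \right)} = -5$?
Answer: $1310526310$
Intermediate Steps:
$C = -5$ ($C = 5 \left(-1\right) = -5$)
$B = 3025$ ($B = 55^{2} = 3025$)
$D{\left(A,H \right)} = 5 + A$ ($D{\left(A,H \right)} = A - -5 = A + 5 = 5 + A$)
$\left(-44243 + B\right) \left(D{\left(C,-47 \right)} - 31795\right) = \left(-44243 + 3025\right) \left(\left(5 - 5\right) - 31795\right) = - 41218 \left(0 - 31795\right) = \left(-41218\right) \left(-31795\right) = 1310526310$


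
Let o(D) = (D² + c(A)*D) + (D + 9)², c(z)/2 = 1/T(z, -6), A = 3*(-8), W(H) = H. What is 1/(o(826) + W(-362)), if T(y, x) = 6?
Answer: 3/4138243 ≈ 7.2495e-7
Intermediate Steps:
A = -24
c(z) = ⅓ (c(z) = 2/6 = 2*(⅙) = ⅓)
o(D) = D² + (9 + D)² + D/3 (o(D) = (D² + D/3) + (D + 9)² = (D² + D/3) + (9 + D)² = D² + (9 + D)² + D/3)
1/(o(826) + W(-362)) = 1/((81 + 2*826² + (55/3)*826) - 362) = 1/((81 + 2*682276 + 45430/3) - 362) = 1/((81 + 1364552 + 45430/3) - 362) = 1/(4139329/3 - 362) = 1/(4138243/3) = 3/4138243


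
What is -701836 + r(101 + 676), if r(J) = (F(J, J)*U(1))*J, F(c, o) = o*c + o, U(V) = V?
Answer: 468999326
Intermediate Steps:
F(c, o) = o + c*o (F(c, o) = c*o + o = o + c*o)
r(J) = J²*(1 + J) (r(J) = ((J*(1 + J))*1)*J = (J*(1 + J))*J = J²*(1 + J))
-701836 + r(101 + 676) = -701836 + (101 + 676)²*(1 + (101 + 676)) = -701836 + 777²*(1 + 777) = -701836 + 603729*778 = -701836 + 469701162 = 468999326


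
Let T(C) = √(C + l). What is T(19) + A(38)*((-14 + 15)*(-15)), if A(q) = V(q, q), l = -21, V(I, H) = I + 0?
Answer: -570 + I*√2 ≈ -570.0 + 1.4142*I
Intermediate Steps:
V(I, H) = I
A(q) = q
T(C) = √(-21 + C) (T(C) = √(C - 21) = √(-21 + C))
T(19) + A(38)*((-14 + 15)*(-15)) = √(-21 + 19) + 38*((-14 + 15)*(-15)) = √(-2) + 38*(1*(-15)) = I*√2 + 38*(-15) = I*√2 - 570 = -570 + I*√2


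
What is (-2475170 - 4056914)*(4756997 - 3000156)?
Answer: -11475832986644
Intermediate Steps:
(-2475170 - 4056914)*(4756997 - 3000156) = -6532084*1756841 = -11475832986644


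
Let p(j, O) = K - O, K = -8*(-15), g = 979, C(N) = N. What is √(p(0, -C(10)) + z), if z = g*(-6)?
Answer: 4*I*√359 ≈ 75.789*I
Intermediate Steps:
K = 120
p(j, O) = 120 - O
z = -5874 (z = 979*(-6) = -5874)
√(p(0, -C(10)) + z) = √((120 - (-1)*10) - 5874) = √((120 - 1*(-10)) - 5874) = √((120 + 10) - 5874) = √(130 - 5874) = √(-5744) = 4*I*√359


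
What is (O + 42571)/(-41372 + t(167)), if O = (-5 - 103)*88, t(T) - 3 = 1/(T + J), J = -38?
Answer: -4265643/5336600 ≈ -0.79932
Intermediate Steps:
t(T) = 3 + 1/(-38 + T) (t(T) = 3 + 1/(T - 38) = 3 + 1/(-38 + T))
O = -9504 (O = -108*88 = -9504)
(O + 42571)/(-41372 + t(167)) = (-9504 + 42571)/(-41372 + (-113 + 3*167)/(-38 + 167)) = 33067/(-41372 + (-113 + 501)/129) = 33067/(-41372 + (1/129)*388) = 33067/(-41372 + 388/129) = 33067/(-5336600/129) = 33067*(-129/5336600) = -4265643/5336600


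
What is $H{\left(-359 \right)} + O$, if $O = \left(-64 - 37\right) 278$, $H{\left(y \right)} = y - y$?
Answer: $-28078$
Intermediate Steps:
$H{\left(y \right)} = 0$
$O = -28078$ ($O = \left(-101\right) 278 = -28078$)
$H{\left(-359 \right)} + O = 0 - 28078 = -28078$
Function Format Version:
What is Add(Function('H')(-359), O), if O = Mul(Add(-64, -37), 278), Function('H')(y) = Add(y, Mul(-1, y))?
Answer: -28078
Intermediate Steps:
Function('H')(y) = 0
O = -28078 (O = Mul(-101, 278) = -28078)
Add(Function('H')(-359), O) = Add(0, -28078) = -28078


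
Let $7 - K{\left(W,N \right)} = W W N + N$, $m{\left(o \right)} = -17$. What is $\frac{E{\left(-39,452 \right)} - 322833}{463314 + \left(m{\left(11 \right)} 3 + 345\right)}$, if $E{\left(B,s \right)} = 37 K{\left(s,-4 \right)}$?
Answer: $\frac{4985761}{77268} \approx 64.526$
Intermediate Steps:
$K{\left(W,N \right)} = 7 - N - N W^{2}$ ($K{\left(W,N \right)} = 7 - \left(W W N + N\right) = 7 - \left(W^{2} N + N\right) = 7 - \left(N W^{2} + N\right) = 7 - \left(N + N W^{2}\right) = 7 - N - N W^{2}$)
$E{\left(B,s \right)} = 407 + 148 s^{2}$ ($E{\left(B,s \right)} = 37 \left(7 - -4 - - 4 s^{2}\right) = 37 \left(7 + 4 + 4 s^{2}\right) = 37 \left(11 + 4 s^{2}\right) = 407 + 148 s^{2}$)
$\frac{E{\left(-39,452 \right)} - 322833}{463314 + \left(m{\left(11 \right)} 3 + 345\right)} = \frac{\left(407 + 148 \cdot 452^{2}\right) - 322833}{463314 + \left(\left(-17\right) 3 + 345\right)} = \frac{\left(407 + 148 \cdot 204304\right) - 322833}{463314 + \left(-51 + 345\right)} = \frac{\left(407 + 30236992\right) - 322833}{463314 + 294} = \frac{30237399 - 322833}{463608} = 29914566 \cdot \frac{1}{463608} = \frac{4985761}{77268}$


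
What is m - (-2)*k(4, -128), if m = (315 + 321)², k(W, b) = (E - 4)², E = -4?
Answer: 404624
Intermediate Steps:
k(W, b) = 64 (k(W, b) = (-4 - 4)² = (-8)² = 64)
m = 404496 (m = 636² = 404496)
m - (-2)*k(4, -128) = 404496 - (-2)*64 = 404496 - 1*(-128) = 404496 + 128 = 404624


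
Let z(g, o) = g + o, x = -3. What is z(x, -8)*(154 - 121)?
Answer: -363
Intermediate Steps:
z(x, -8)*(154 - 121) = (-3 - 8)*(154 - 121) = -11*33 = -363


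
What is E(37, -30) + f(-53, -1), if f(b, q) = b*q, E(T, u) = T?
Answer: 90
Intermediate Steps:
E(37, -30) + f(-53, -1) = 37 - 53*(-1) = 37 + 53 = 90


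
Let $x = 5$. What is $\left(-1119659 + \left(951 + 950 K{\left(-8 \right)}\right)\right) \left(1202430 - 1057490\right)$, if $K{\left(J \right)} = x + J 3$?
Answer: $-164761704520$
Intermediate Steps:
$K{\left(J \right)} = 5 + 3 J$ ($K{\left(J \right)} = 5 + J 3 = 5 + 3 J$)
$\left(-1119659 + \left(951 + 950 K{\left(-8 \right)}\right)\right) \left(1202430 - 1057490\right) = \left(-1119659 + \left(951 + 950 \left(5 + 3 \left(-8\right)\right)\right)\right) \left(1202430 - 1057490\right) = \left(-1119659 + \left(951 + 950 \left(5 - 24\right)\right)\right) 144940 = \left(-1119659 + \left(951 + 950 \left(-19\right)\right)\right) 144940 = \left(-1119659 + \left(951 - 18050\right)\right) 144940 = \left(-1119659 - 17099\right) 144940 = \left(-1136758\right) 144940 = -164761704520$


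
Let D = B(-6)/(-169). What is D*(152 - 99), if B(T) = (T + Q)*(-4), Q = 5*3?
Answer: 1908/169 ≈ 11.290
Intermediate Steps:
Q = 15
B(T) = -60 - 4*T (B(T) = (T + 15)*(-4) = (15 + T)*(-4) = -60 - 4*T)
D = 36/169 (D = (-60 - 4*(-6))/(-169) = (-60 + 24)*(-1/169) = -36*(-1/169) = 36/169 ≈ 0.21302)
D*(152 - 99) = 36*(152 - 99)/169 = (36/169)*53 = 1908/169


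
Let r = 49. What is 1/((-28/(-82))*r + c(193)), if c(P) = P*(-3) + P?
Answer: -41/15140 ≈ -0.0027081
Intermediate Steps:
c(P) = -2*P (c(P) = -3*P + P = -2*P)
1/((-28/(-82))*r + c(193)) = 1/(-28/(-82)*49 - 2*193) = 1/(-28*(-1/82)*49 - 386) = 1/((14/41)*49 - 386) = 1/(686/41 - 386) = 1/(-15140/41) = -41/15140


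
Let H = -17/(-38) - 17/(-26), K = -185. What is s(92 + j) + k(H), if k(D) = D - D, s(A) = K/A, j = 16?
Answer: -185/108 ≈ -1.7130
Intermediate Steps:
s(A) = -185/A
H = 272/247 (H = -17*(-1/38) - 17*(-1/26) = 17/38 + 17/26 = 272/247 ≈ 1.1012)
k(D) = 0
s(92 + j) + k(H) = -185/(92 + 16) + 0 = -185/108 + 0 = -185/108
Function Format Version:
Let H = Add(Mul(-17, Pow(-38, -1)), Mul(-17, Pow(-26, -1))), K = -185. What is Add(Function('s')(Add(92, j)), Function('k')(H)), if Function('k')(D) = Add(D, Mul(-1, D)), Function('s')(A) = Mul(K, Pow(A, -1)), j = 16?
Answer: Rational(-185, 108) ≈ -1.7130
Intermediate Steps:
Function('s')(A) = Mul(-185, Pow(A, -1))
H = Rational(272, 247) (H = Add(Mul(-17, Rational(-1, 38)), Mul(-17, Rational(-1, 26))) = Add(Rational(17, 38), Rational(17, 26)) = Rational(272, 247) ≈ 1.1012)
Function('k')(D) = 0
Add(Function('s')(Add(92, j)), Function('k')(H)) = Add(Mul(-185, Pow(Add(92, 16), -1)), 0) = Add(Mul(-185, Pow(108, -1)), 0) = Add(Mul(-185, Rational(1, 108)), 0) = Add(Rational(-185, 108), 0) = Rational(-185, 108)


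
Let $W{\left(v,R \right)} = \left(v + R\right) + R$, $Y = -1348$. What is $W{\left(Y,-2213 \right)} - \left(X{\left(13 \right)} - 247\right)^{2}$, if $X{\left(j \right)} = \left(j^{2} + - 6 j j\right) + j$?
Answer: $-1170015$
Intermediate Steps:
$W{\left(v,R \right)} = v + 2 R$ ($W{\left(v,R \right)} = \left(R + v\right) + R = v + 2 R$)
$X{\left(j \right)} = j - 5 j^{2}$ ($X{\left(j \right)} = \left(j^{2} - 6 j^{2}\right) + j = - 5 j^{2} + j = j - 5 j^{2}$)
$W{\left(Y,-2213 \right)} - \left(X{\left(13 \right)} - 247\right)^{2} = \left(-1348 + 2 \left(-2213\right)\right) - \left(13 \left(1 - 65\right) - 247\right)^{2} = \left(-1348 - 4426\right) - \left(13 \left(1 - 65\right) - 247\right)^{2} = -5774 - \left(13 \left(-64\right) - 247\right)^{2} = -5774 - \left(-832 - 247\right)^{2} = -5774 - \left(-1079\right)^{2} = -5774 - 1164241 = -1170015$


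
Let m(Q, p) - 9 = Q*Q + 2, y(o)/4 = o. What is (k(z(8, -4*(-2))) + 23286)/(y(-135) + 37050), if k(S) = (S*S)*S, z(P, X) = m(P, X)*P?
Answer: 36003881/6085 ≈ 5916.8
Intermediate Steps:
y(o) = 4*o
m(Q, p) = 11 + Q² (m(Q, p) = 9 + (Q*Q + 2) = 9 + (Q² + 2) = 9 + (2 + Q²) = 11 + Q²)
z(P, X) = P*(11 + P²) (z(P, X) = (11 + P²)*P = P*(11 + P²))
k(S) = S³ (k(S) = S²*S = S³)
(k(z(8, -4*(-2))) + 23286)/(y(-135) + 37050) = ((8*(11 + 8²))³ + 23286)/(4*(-135) + 37050) = ((8*(11 + 64))³ + 23286)/(-540 + 37050) = ((8*75)³ + 23286)/36510 = (600³ + 23286)*(1/36510) = (216000000 + 23286)*(1/36510) = 216023286*(1/36510) = 36003881/6085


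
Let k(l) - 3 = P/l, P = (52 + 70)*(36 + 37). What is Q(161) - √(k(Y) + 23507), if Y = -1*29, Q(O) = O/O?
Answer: 1 - 2*√4878409/29 ≈ -151.32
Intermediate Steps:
Q(O) = 1
Y = -29
P = 8906 (P = 122*73 = 8906)
k(l) = 3 + 8906/l
Q(161) - √(k(Y) + 23507) = 1 - √((3 + 8906/(-29)) + 23507) = 1 - √((3 + 8906*(-1/29)) + 23507) = 1 - √((3 - 8906/29) + 23507) = 1 - √(-8819/29 + 23507) = 1 - √(672884/29) = 1 - 2*√4878409/29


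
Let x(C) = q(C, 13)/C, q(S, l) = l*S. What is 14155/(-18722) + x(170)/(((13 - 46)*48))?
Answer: -1030223/1347984 ≈ -0.76427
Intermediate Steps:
q(S, l) = S*l
x(C) = 13 (x(C) = (C*13)/C = (13*C)/C = 13)
14155/(-18722) + x(170)/(((13 - 46)*48)) = 14155/(-18722) + 13/(((13 - 46)*48)) = 14155*(-1/18722) + 13/((-33*48)) = -14155/18722 + 13/(-1584) = -14155/18722 + 13*(-1/1584) = -14155/18722 - 13/1584 = -1030223/1347984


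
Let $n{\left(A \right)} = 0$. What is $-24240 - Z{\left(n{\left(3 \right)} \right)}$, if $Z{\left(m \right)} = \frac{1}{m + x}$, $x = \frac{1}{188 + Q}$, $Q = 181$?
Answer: $-24609$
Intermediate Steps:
$x = \frac{1}{369}$ ($x = \frac{1}{188 + 181} = \frac{1}{369} \approx 0.00271$)
$Z{\left(m \right)} = \frac{1}{\frac{1}{369} + m}$ ($Z{\left(m \right)} = \frac{1}{m + \frac{1}{369}} = \frac{1}{\frac{1}{369} + m}$)
$-24240 - Z{\left(n{\left(3 \right)} \right)} = -24240 - \frac{369}{1 + 369 \cdot 0} = -24240 - \frac{369}{1 + 0} = -24240 - \frac{369}{1} = -24240 - 369 \cdot 1 = -24240 - 369 = -24609$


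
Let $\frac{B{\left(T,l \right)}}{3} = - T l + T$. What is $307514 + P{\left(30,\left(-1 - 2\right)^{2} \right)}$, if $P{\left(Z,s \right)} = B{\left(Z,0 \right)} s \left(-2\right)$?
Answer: $305894$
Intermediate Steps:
$B{\left(T,l \right)} = 3 T - 3 T l$ ($B{\left(T,l \right)} = 3 \left(- T l + T\right) = 3 \left(T - T l\right) = 3 T - 3 T l$)
$P{\left(Z,s \right)} = - 6 Z s$ ($P{\left(Z,s \right)} = 3 Z \left(1 - 0\right) s \left(-2\right) = 3 Z \left(1 + 0\right) s \left(-2\right) = 3 Z 1 s \left(-2\right) = 3 Z s \left(-2\right) = - 6 Z s$)
$307514 + P{\left(30,\left(-1 - 2\right)^{2} \right)} = 307514 - 180 \left(-1 - 2\right)^{2} = 307514 - 180 \left(-3\right)^{2} = 307514 - 180 \cdot 9 = 307514 - 1620 = 305894$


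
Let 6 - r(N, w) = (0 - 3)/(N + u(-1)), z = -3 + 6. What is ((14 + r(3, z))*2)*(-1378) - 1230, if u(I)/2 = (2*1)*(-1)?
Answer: -48082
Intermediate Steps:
u(I) = -4 (u(I) = 2*((2*1)*(-1)) = 2*(2*(-1)) = 2*(-2) = -4)
z = 3
r(N, w) = 6 + 3/(-4 + N) (r(N, w) = 6 - (0 - 3)/(N - 4) = 6 - (-3)/(-4 + N) = 6 + 3/(-4 + N))
((14 + r(3, z))*2)*(-1378) - 1230 = ((14 + 3*(-7 + 2*3)/(-4 + 3))*2)*(-1378) - 1230 = ((14 + 3*(-7 + 6)/(-1))*2)*(-1378) - 1230 = ((14 + 3*(-1)*(-1))*2)*(-1378) - 1230 = ((14 + 3)*2)*(-1378) - 1230 = (17*2)*(-1378) - 1230 = 34*(-1378) - 1230 = -46852 - 1230 = -48082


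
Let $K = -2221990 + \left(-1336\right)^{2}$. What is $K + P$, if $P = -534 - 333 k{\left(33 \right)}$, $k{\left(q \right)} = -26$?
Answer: $-428970$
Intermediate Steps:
$K = -437094$ ($K = -2221990 + 1784896 = -437094$)
$P = 8124$ ($P = -534 - -8658 = -534 + 8658 = 8124$)
$K + P = -437094 + 8124 = -428970$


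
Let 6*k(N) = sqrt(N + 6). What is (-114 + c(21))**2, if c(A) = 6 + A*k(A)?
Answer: 47979/4 - 2268*sqrt(3) ≈ 8066.5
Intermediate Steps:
k(N) = sqrt(6 + N)/6 (k(N) = sqrt(N + 6)/6 = sqrt(6 + N)/6)
c(A) = 6 + A*sqrt(6 + A)/6 (c(A) = 6 + A*(sqrt(6 + A)/6) = 6 + A*sqrt(6 + A)/6)
(-114 + c(21))**2 = (-114 + (6 + (1/6)*21*sqrt(6 + 21)))**2 = (-114 + (6 + (1/6)*21*sqrt(27)))**2 = (-114 + (6 + (1/6)*21*(3*sqrt(3))))**2 = (-114 + (6 + 21*sqrt(3)/2))**2 = (-108 + 21*sqrt(3)/2)**2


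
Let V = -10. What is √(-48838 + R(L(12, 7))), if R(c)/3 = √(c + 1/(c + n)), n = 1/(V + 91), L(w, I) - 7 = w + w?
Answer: √(-4815231448 + 471*√12238621)/314 ≈ 220.96*I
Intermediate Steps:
L(w, I) = 7 + 2*w (L(w, I) = 7 + (w + w) = 7 + 2*w)
n = 1/81 (n = 1/(-10 + 91) = 1/81 ≈ 0.012346)
R(c) = 3*√(c + 1/(1/81 + c)) (R(c) = 3*√(c + 1/(c + 1/81)) = 3*√(c + 1/(1/81 + c)))
√(-48838 + R(L(12, 7))) = √(-48838 + 3*√((81 + (7 + 2*12)*(1 + 81*(7 + 2*12)))/(1 + 81*(7 + 2*12)))) = √(-48838 + 3*√((81 + (7 + 24)*(1 + 81*(7 + 24)))/(1 + 81*(7 + 24)))) = √(-48838 + 3*√((81 + 31*(1 + 81*31))/(1 + 81*31))) = √(-48838 + 3*√((81 + 31*(1 + 2511))/(1 + 2511))) = √(-48838 + 3*√((81 + 31*2512)/2512)) = √(-48838 + 3*√((81 + 77872)/2512)) = √(-48838 + 3*√((1/2512)*77953)) = √(-48838 + 3*√(77953/2512)) = √(-48838 + 3*(√12238621/628)) = √(-48838 + 3*√12238621/628)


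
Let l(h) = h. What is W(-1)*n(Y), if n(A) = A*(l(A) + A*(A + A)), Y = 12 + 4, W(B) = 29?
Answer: 244992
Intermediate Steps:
Y = 16
n(A) = A*(A + 2*A²) (n(A) = A*(A + A*(A + A)) = A*(A + A*(2*A)) = A*(A + 2*A²))
W(-1)*n(Y) = 29*(16²*(1 + 2*16)) = 29*(256*(1 + 32)) = 29*(256*33) = 29*8448 = 244992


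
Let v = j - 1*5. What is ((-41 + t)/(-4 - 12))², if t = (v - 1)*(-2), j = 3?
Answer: 1225/256 ≈ 4.7852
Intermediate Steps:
v = -2 (v = 3 - 1*5 = 3 - 5 = -2)
t = 6 (t = (-2 - 1)*(-2) = -3*(-2) = 6)
((-41 + t)/(-4 - 12))² = ((-41 + 6)/(-4 - 12))² = (-35/(-16))² = (-35*(-1/16))² = (35/16)² = 1225/256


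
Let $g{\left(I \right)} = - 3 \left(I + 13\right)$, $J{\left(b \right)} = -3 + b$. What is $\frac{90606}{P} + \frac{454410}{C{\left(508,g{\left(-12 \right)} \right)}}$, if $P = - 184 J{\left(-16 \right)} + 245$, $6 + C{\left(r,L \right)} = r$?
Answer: $\frac{290905337}{312997} \approx 929.42$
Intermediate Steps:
$g{\left(I \right)} = -39 - 3 I$ ($g{\left(I \right)} = - 3 \left(13 + I\right) = -39 - 3 I$)
$C{\left(r,L \right)} = -6 + r$
$P = 3741$ ($P = - 184 \left(-3 - 16\right) + 245 = \left(-184\right) \left(-19\right) + 245 = 3496 + 245 = 3741$)
$\frac{90606}{P} + \frac{454410}{C{\left(508,g{\left(-12 \right)} \right)}} = \frac{90606}{3741} + \frac{454410}{-6 + 508} = 90606 \cdot \frac{1}{3741} + \frac{454410}{502} = \frac{30202}{1247} + 454410 \cdot \frac{1}{502} = \frac{30202}{1247} + \frac{227205}{251} = \frac{290905337}{312997}$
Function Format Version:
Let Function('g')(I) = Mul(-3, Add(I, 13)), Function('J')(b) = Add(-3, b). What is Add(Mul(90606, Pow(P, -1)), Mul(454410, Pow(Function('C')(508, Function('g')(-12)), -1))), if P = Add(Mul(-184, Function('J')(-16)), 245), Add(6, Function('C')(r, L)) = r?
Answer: Rational(290905337, 312997) ≈ 929.42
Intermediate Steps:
Function('g')(I) = Add(-39, Mul(-3, I)) (Function('g')(I) = Mul(-3, Add(13, I)) = Add(-39, Mul(-3, I)))
Function('C')(r, L) = Add(-6, r)
P = 3741 (P = Add(Mul(-184, Add(-3, -16)), 245) = Add(Mul(-184, -19), 245) = Add(3496, 245) = 3741)
Add(Mul(90606, Pow(P, -1)), Mul(454410, Pow(Function('C')(508, Function('g')(-12)), -1))) = Add(Mul(90606, Pow(3741, -1)), Mul(454410, Pow(Add(-6, 508), -1))) = Add(Mul(90606, Rational(1, 3741)), Mul(454410, Pow(502, -1))) = Add(Rational(30202, 1247), Mul(454410, Rational(1, 502))) = Add(Rational(30202, 1247), Rational(227205, 251)) = Rational(290905337, 312997)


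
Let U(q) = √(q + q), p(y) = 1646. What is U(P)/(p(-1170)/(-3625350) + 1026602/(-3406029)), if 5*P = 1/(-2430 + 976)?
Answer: -411601574505*I*√3635/451636376997253 ≈ -0.054947*I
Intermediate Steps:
P = -1/7270 (P = 1/(5*(-2430 + 976)) = (⅕)/(-1454) = (⅕)*(-1/1454) = -1/7270 ≈ -0.00013755)
U(q) = √2*√q (U(q) = √(2*q) = √2*√q)
U(P)/(p(-1170)/(-3625350) + 1026602/(-3406029)) = (√2*√(-1/7270))/(1646/(-3625350) + 1026602/(-3406029)) = (√2*(I*√7270/7270))/(1646*(-1/3625350) + 1026602*(-1/3406029)) = (I*√3635/3635)/(-823/1812675 - 1026602/3406029) = (I*√3635/3635)/(-621232980739/2058007872525) = (I*√3635/3635)*(-2058007872525/621232980739) = -411601574505*I*√3635/451636376997253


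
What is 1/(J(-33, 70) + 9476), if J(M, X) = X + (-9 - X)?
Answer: 1/9467 ≈ 0.00010563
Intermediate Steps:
J(M, X) = -9
1/(J(-33, 70) + 9476) = 1/(-9 + 9476) = 1/9467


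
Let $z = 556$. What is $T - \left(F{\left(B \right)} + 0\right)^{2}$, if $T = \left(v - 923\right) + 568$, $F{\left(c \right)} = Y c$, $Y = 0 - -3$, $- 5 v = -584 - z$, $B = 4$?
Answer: $-271$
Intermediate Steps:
$v = 228$ ($v = - \frac{-584 - 556}{5} = \left(- \frac{1}{5}\right) \left(-1140\right) = 228$)
$Y = 3$ ($Y = 0 + 3 = 3$)
$F{\left(c \right)} = 3 c$
$T = -127$ ($T = \left(228 - 923\right) + 568 = -695 + 568 = -127$)
$T - \left(F{\left(B \right)} + 0\right)^{2} = -127 - \left(3 \cdot 4 + 0\right)^{2} = -127 - \left(12 + 0\right)^{2} = -127 - 12^{2} = -127 - 144 = -271$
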